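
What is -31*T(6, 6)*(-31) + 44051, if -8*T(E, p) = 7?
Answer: 345681/8 ≈ 43210.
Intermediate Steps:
T(E, p) = -7/8 (T(E, p) = -⅛*7 = -7/8)
-31*T(6, 6)*(-31) + 44051 = -31*(-7/8)*(-31) + 44051 = (217/8)*(-31) + 44051 = -6727/8 + 44051 = 345681/8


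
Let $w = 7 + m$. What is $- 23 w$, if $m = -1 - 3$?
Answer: $-69$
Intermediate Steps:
$m = -4$ ($m = -1 - 3 = -4$)
$w = 3$ ($w = 7 - 4 = 3$)
$- 23 w = \left(-23\right) 3 = -69$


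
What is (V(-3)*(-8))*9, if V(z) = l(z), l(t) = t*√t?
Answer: 216*I*√3 ≈ 374.12*I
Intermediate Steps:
l(t) = t^(3/2)
V(z) = z^(3/2)
(V(-3)*(-8))*9 = ((-3)^(3/2)*(-8))*9 = (-3*I*√3*(-8))*9 = (24*I*√3)*9 = 216*I*√3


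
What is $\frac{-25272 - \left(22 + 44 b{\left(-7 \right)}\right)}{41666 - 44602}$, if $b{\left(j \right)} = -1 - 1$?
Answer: $\frac{12603}{1468} \approx 8.5851$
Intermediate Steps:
$b{\left(j \right)} = -2$ ($b{\left(j \right)} = -1 - 1 = -2$)
$\frac{-25272 - \left(22 + 44 b{\left(-7 \right)}\right)}{41666 - 44602} = \frac{-25272 - -66}{41666 - 44602} = \frac{-25272 + \left(-22 + 88\right)}{-2936} = \left(-25272 + 66\right) \left(- \frac{1}{2936}\right) = \left(-25206\right) \left(- \frac{1}{2936}\right) = \frac{12603}{1468}$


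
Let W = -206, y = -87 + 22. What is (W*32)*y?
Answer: 428480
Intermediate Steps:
y = -65
(W*32)*y = -206*32*(-65) = -6592*(-65) = 428480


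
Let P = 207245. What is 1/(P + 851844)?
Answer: 1/1059089 ≈ 9.4421e-7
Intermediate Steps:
1/(P + 851844) = 1/(207245 + 851844) = 1/1059089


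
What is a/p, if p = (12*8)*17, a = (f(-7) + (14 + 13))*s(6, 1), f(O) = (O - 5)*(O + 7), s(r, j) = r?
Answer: 27/272 ≈ 0.099265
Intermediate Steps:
f(O) = (-5 + O)*(7 + O)
a = 162 (a = ((-35 + (-7)**2 + 2*(-7)) + (14 + 13))*6 = ((-35 + 49 - 14) + 27)*6 = (0 + 27)*6 = 27*6 = 162)
p = 1632 (p = 96*17 = 1632)
a/p = 162/1632 = 162*(1/1632) = 27/272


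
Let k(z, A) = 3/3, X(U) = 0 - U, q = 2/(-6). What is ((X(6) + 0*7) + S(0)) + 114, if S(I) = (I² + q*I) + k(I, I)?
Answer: 109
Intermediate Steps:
q = -⅓ (q = 2*(-⅙) = -⅓ ≈ -0.33333)
X(U) = -U
k(z, A) = 1 (k(z, A) = 3*(⅓) = 1)
S(I) = 1 + I² - I/3 (S(I) = (I² - I/3) + 1 = 1 + I² - I/3)
((X(6) + 0*7) + S(0)) + 114 = ((-1*6 + 0*7) + (1 + 0² - ⅓*0)) + 114 = ((-6 + 0) + (1 + 0 + 0)) + 114 = (-6 + 1) + 114 = -5 + 114 = 109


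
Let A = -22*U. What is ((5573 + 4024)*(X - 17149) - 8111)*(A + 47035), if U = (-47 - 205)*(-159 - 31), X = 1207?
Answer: 153971232042625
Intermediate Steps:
U = 47880 (U = -252*(-190) = 47880)
A = -1053360 (A = -22*47880 = -1053360)
((5573 + 4024)*(X - 17149) - 8111)*(A + 47035) = ((5573 + 4024)*(1207 - 17149) - 8111)*(-1053360 + 47035) = (9597*(-15942) - 8111)*(-1006325) = (-152995374 - 8111)*(-1006325) = -153003485*(-1006325) = 153971232042625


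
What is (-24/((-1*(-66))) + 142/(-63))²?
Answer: 3290596/480249 ≈ 6.8519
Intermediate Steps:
(-24/((-1*(-66))) + 142/(-63))² = (-24/66 + 142*(-1/63))² = (-24*1/66 - 142/63)² = (-4/11 - 142/63)² = (-1814/693)² = 3290596/480249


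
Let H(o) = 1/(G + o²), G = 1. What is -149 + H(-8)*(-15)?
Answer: -1940/13 ≈ -149.23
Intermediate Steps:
H(o) = 1/(1 + o²)
-149 + H(-8)*(-15) = -149 - 15/(1 + (-8)²) = -149 - 15/(1 + 64) = -149 - 15/65 = -149 + (1/65)*(-15) = -149 - 3/13 = -1940/13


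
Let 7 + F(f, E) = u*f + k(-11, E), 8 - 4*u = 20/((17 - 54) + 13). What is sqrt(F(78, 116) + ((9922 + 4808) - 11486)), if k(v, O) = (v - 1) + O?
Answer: sqrt(14053)/2 ≈ 59.273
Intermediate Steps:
k(v, O) = -1 + O + v (k(v, O) = (-1 + v) + O = -1 + O + v)
u = 53/24 (u = 2 - 5/((17 - 54) + 13) = 2 - 5/(-37 + 13) = 2 - 5/(-24) = 2 - 5*(-1)/24 = 2 - 1/4*(-5/6) = 2 + 5/24 = 53/24 ≈ 2.2083)
F(f, E) = -19 + E + 53*f/24 (F(f, E) = -7 + (53*f/24 + (-1 + E - 11)) = -7 + (53*f/24 + (-12 + E)) = -7 + (-12 + E + 53*f/24) = -19 + E + 53*f/24)
sqrt(F(78, 116) + ((9922 + 4808) - 11486)) = sqrt((-19 + 116 + (53/24)*78) + ((9922 + 4808) - 11486)) = sqrt((-19 + 116 + 689/4) + (14730 - 11486)) = sqrt(1077/4 + 3244) = sqrt(14053/4) = sqrt(14053)/2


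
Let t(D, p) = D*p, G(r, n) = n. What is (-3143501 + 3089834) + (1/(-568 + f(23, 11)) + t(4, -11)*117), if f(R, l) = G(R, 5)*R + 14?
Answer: -25819786/439 ≈ -58815.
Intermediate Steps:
f(R, l) = 14 + 5*R (f(R, l) = 5*R + 14 = 14 + 5*R)
(-3143501 + 3089834) + (1/(-568 + f(23, 11)) + t(4, -11)*117) = (-3143501 + 3089834) + (1/(-568 + (14 + 5*23)) + (4*(-11))*117) = -53667 + (1/(-568 + (14 + 115)) - 44*117) = -53667 + (1/(-568 + 129) - 5148) = -53667 + (1/(-439) - 5148) = -53667 + (-1/439 - 5148) = -53667 - 2259973/439 = -25819786/439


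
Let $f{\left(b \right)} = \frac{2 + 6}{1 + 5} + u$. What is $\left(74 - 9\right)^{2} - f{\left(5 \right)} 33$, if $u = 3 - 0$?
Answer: $4082$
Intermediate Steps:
$u = 3$ ($u = 3 + 0 = 3$)
$f{\left(b \right)} = \frac{13}{3}$ ($f{\left(b \right)} = \frac{2 + 6}{1 + 5} + 3 = \frac{8}{6} + 3 = 8 \cdot \frac{1}{6} + 3 = \frac{4}{3} + 3 = \frac{13}{3}$)
$\left(74 - 9\right)^{2} - f{\left(5 \right)} 33 = \left(74 - 9\right)^{2} - \frac{13}{3} \cdot 33 = 65^{2} - 143 = 4225 - 143 = 4082$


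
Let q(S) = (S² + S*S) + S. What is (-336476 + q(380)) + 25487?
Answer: -21809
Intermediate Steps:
q(S) = S + 2*S² (q(S) = (S² + S²) + S = 2*S² + S = S + 2*S²)
(-336476 + q(380)) + 25487 = (-336476 + 380*(1 + 2*380)) + 25487 = (-336476 + 380*(1 + 760)) + 25487 = (-336476 + 380*761) + 25487 = (-336476 + 289180) + 25487 = -47296 + 25487 = -21809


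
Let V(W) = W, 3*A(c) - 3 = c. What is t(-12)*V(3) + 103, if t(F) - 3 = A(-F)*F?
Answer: -68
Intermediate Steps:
A(c) = 1 + c/3
t(F) = 3 + F*(1 - F/3) (t(F) = 3 + (1 + (-F)/3)*F = 3 + (1 - F/3)*F = 3 + F*(1 - F/3))
t(-12)*V(3) + 103 = (3 + (⅓)*(-12)*(3 - 1*(-12)))*3 + 103 = (3 + (⅓)*(-12)*(3 + 12))*3 + 103 = (3 + (⅓)*(-12)*15)*3 + 103 = (3 - 60)*3 + 103 = -57*3 + 103 = -171 + 103 = -68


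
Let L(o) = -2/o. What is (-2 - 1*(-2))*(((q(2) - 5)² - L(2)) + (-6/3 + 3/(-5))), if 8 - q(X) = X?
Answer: 0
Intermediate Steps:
q(X) = 8 - X
(-2 - 1*(-2))*(((q(2) - 5)² - L(2)) + (-6/3 + 3/(-5))) = (-2 - 1*(-2))*((((8 - 1*2) - 5)² - (-2)/2) + (-6/3 + 3/(-5))) = (-2 + 2)*((((8 - 2) - 5)² - (-2)/2) + (-6*⅓ + 3*(-⅕))) = 0*(((6 - 5)² - 1*(-1)) + (-2 - ⅗)) = 0*((1² + 1) - 13/5) = 0*((1 + 1) - 13/5) = 0*(2 - 13/5) = 0*(-⅗) = 0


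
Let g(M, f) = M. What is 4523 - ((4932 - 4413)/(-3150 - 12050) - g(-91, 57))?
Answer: 67366919/15200 ≈ 4432.0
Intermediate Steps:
4523 - ((4932 - 4413)/(-3150 - 12050) - g(-91, 57)) = 4523 - ((4932 - 4413)/(-3150 - 12050) - 1*(-91)) = 4523 - (519/(-15200) + 91) = 4523 - (519*(-1/15200) + 91) = 4523 - (-519/15200 + 91) = 4523 - 1*1382681/15200 = 4523 - 1382681/15200 = 67366919/15200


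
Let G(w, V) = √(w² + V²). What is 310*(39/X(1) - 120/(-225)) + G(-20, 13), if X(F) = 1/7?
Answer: 254386/3 + √569 ≈ 84819.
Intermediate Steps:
X(F) = ⅐
G(w, V) = √(V² + w²)
310*(39/X(1) - 120/(-225)) + G(-20, 13) = 310*(39/(⅐) - 120/(-225)) + √(13² + (-20)²) = 310*(39*7 - 120*(-1/225)) + √(169 + 400) = 310*(273 + 8/15) + √569 = 310*(4103/15) + √569 = 254386/3 + √569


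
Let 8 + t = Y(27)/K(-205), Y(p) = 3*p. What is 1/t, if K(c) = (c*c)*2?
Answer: -84050/672319 ≈ -0.12502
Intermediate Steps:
K(c) = 2*c² (K(c) = c²*2 = 2*c²)
t = -672319/84050 (t = -8 + (3*27)/((2*(-205)²)) = -8 + 81/((2*42025)) = -8 + 81/84050 = -672319/84050 ≈ -7.9990)
1/t = 1/(-672319/84050) = -84050/672319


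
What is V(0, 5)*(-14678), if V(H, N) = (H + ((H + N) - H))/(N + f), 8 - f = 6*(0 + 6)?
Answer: 73390/23 ≈ 3190.9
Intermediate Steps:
f = -28 (f = 8 - 6*(0 + 6) = 8 - 6*6 = 8 - 1*36 = 8 - 36 = -28)
V(H, N) = (H + N)/(-28 + N) (V(H, N) = (H + ((H + N) - H))/(N - 28) = (H + N)/(-28 + N))
V(0, 5)*(-14678) = ((0 + 5)/(-28 + 5))*(-14678) = (5/(-23))*(-14678) = -1/23*5*(-14678) = -5/23*(-14678) = 73390/23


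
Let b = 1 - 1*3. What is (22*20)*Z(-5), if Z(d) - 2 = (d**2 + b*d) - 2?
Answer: 15400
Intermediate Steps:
b = -2 (b = 1 - 3 = -2)
Z(d) = d**2 - 2*d (Z(d) = 2 + ((d**2 - 2*d) - 2) = 2 + (-2 + d**2 - 2*d) = d**2 - 2*d)
(22*20)*Z(-5) = (22*20)*(-5*(-2 - 5)) = 440*(-5*(-7)) = 440*35 = 15400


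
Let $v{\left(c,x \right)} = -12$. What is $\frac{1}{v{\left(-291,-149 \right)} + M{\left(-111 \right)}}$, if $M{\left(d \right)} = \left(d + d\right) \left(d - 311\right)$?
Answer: $\frac{1}{93672} \approx 1.0676 \cdot 10^{-5}$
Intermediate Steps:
$M{\left(d \right)} = 2 d \left(-311 + d\right)$
$\frac{1}{v{\left(-291,-149 \right)} + M{\left(-111 \right)}} = \frac{1}{-12 + 2 \left(-111\right) \left(-311 - 111\right)} = \frac{1}{-12 + 2 \left(-111\right) \left(-422\right)} = \frac{1}{-12 + 93684} = \frac{1}{93672}$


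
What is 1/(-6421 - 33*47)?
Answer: -1/7972 ≈ -0.00012544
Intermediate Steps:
1/(-6421 - 33*47) = 1/(-6421 - 1551) = 1/(-7972) = -1/7972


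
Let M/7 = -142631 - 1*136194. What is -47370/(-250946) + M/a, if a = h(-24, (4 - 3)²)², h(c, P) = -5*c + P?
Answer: -244548292490/1837050193 ≈ -133.12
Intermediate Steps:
h(c, P) = P - 5*c
M = -1951775 (M = 7*(-142631 - 1*136194) = 7*(-142631 - 136194) = 7*(-278825) = -1951775)
a = 14641 (a = ((4 - 3)² - 5*(-24))² = (1² + 120)² = (1 + 120)² = 121² = 14641)
-47370/(-250946) + M/a = -47370/(-250946) - 1951775/14641 = -47370*(-1/250946) - 1951775*1/14641 = 23685/125473 - 1951775/14641 = -244548292490/1837050193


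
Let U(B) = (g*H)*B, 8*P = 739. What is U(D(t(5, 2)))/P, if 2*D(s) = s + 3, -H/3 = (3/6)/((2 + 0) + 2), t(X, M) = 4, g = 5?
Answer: -105/1478 ≈ -0.071042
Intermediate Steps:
P = 739/8 (P = (1/8)*739 = 739/8 ≈ 92.375)
H = -3/8 (H = -3*3/6/((2 + 0) + 2) = -3*3*(1/6)/(2 + 2) = -3/(2*4) = -3*1/8 = -3/8 ≈ -0.37500)
D(s) = 3/2 + s/2 (D(s) = (s + 3)/2 = (3 + s)/2 = 3/2 + s/2)
U(B) = -15*B/8 (U(B) = (5*(-3/8))*B = -15*B/8)
U(D(t(5, 2)))/P = (-15*(3/2 + (1/2)*4)/8)/(739/8) = -15*(3/2 + 2)/8*(8/739) = -15/8*7/2*(8/739) = -105/16*8/739 = -105/1478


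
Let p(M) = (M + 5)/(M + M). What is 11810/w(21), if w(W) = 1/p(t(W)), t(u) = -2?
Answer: -17715/2 ≈ -8857.5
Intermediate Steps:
p(M) = (5 + M)/(2*M) (p(M) = (5 + M)/((2*M)) = (5 + M)*(1/(2*M)) = (5 + M)/(2*M))
w(W) = -4/3 (w(W) = 1/((½)*(5 - 2)/(-2)) = 1/((½)*(-½)*3) = 1/(-¾) = -4/3)
11810/w(21) = 11810/(-4/3) = 11810*(-¾) = -17715/2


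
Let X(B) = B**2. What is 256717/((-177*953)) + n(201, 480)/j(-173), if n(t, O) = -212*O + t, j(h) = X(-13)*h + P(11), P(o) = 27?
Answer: 9632370109/4927172010 ≈ 1.9549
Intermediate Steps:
j(h) = 27 + 169*h (j(h) = (-13)**2*h + 27 = 169*h + 27 = 27 + 169*h)
n(t, O) = t - 212*O
256717/((-177*953)) + n(201, 480)/j(-173) = 256717/((-177*953)) + (201 - 212*480)/(27 + 169*(-173)) = 256717/(-168681) + (201 - 101760)/(27 - 29237) = 256717*(-1/168681) - 101559/(-29210) = -256717/168681 - 101559*(-1/29210) = -256717/168681 + 101559/29210 = 9632370109/4927172010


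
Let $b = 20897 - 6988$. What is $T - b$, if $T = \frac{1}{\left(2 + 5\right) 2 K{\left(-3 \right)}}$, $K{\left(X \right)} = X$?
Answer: $- \frac{584179}{42} \approx -13909.0$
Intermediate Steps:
$T = - \frac{1}{42}$ ($T = \frac{1}{\left(2 + 5\right) 2 \left(-3\right)} = \frac{1}{7 \cdot 2 \left(-3\right)} = \frac{1}{14 \left(-3\right)} = \frac{1}{-42} = - \frac{1}{42} \approx -0.02381$)
$b = 13909$
$T - b = - \frac{1}{42} - 13909 = - \frac{584179}{42}$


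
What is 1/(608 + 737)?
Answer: 1/1345 ≈ 0.00074349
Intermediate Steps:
1/(608 + 737) = 1/1345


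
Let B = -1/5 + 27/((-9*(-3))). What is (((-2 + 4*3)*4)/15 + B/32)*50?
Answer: 1615/12 ≈ 134.58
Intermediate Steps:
B = 4/5 (B = -1*1/5 + 27/27 = -1/5 + 27*(1/27) = -1/5 + 1 = 4/5 ≈ 0.80000)
(((-2 + 4*3)*4)/15 + B/32)*50 = (((-2 + 4*3)*4)/15 + (4/5)/32)*50 = (((-2 + 12)*4)*(1/15) + (4/5)*(1/32))*50 = ((10*4)*(1/15) + 1/40)*50 = (40*(1/15) + 1/40)*50 = (8/3 + 1/40)*50 = (323/120)*50 = 1615/12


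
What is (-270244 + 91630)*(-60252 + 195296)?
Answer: -24120749016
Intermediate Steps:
(-270244 + 91630)*(-60252 + 195296) = -178614*135044 = -24120749016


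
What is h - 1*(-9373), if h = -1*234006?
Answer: -224633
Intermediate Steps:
h = -234006
h - 1*(-9373) = -234006 - 1*(-9373) = -234006 + 9373 = -224633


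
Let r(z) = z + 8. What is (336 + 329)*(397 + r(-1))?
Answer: 268660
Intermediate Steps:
r(z) = 8 + z
(336 + 329)*(397 + r(-1)) = (336 + 329)*(397 + (8 - 1)) = 665*(397 + 7) = 665*404 = 268660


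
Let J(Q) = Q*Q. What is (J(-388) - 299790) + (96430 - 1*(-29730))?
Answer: -23086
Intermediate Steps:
J(Q) = Q**2
(J(-388) - 299790) + (96430 - 1*(-29730)) = ((-388)**2 - 299790) + (96430 - 1*(-29730)) = (150544 - 299790) + (96430 + 29730) = -149246 + 126160 = -23086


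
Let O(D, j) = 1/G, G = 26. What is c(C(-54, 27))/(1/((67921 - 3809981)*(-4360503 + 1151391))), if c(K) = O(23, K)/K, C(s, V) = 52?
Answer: 1501086206340/169 ≈ 8.8822e+9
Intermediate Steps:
O(D, j) = 1/26
c(K) = 1/(26*K)
c(C(-54, 27))/(1/((67921 - 3809981)*(-4360503 + 1151391))) = ((1/26)/52)/(1/((67921 - 3809981)*(-4360503 + 1151391))) = ((1/26)*(1/52))/(1/(-3742060*(-3209112))) = 1/(1352*(1/12008689650720)) = (1/1352)*12008689650720 = 1501086206340/169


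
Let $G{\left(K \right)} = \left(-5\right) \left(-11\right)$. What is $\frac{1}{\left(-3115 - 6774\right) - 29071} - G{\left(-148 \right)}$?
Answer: $- \frac{2142801}{38960} \approx -55.0$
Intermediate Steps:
$G{\left(K \right)} = 55$
$\frac{1}{\left(-3115 - 6774\right) - 29071} - G{\left(-148 \right)} = \frac{1}{\left(-3115 - 6774\right) - 29071} - 55 = \frac{1}{-9889 - 29071} - 55 = \frac{1}{-38960} - 55 = - \frac{1}{38960} - 55 = - \frac{2142801}{38960}$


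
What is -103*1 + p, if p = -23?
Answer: -126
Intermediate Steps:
-103*1 + p = -103*1 - 23 = -103 - 23 = -126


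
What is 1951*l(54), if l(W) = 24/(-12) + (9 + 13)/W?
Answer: -83893/27 ≈ -3107.1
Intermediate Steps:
l(W) = -2 + 22/W (l(W) = 24*(-1/12) + 22/W = -2 + 22/W)
1951*l(54) = 1951*(-2 + 22/54) = 1951*(-2 + 22*(1/54)) = 1951*(-2 + 11/27) = 1951*(-43/27) = -83893/27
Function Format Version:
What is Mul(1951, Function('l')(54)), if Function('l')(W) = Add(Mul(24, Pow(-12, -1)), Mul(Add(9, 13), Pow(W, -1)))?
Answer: Rational(-83893, 27) ≈ -3107.1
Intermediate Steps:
Function('l')(W) = Add(-2, Mul(22, Pow(W, -1))) (Function('l')(W) = Add(Mul(24, Rational(-1, 12)), Mul(22, Pow(W, -1))) = Add(-2, Mul(22, Pow(W, -1))))
Mul(1951, Function('l')(54)) = Mul(1951, Add(-2, Mul(22, Pow(54, -1)))) = Mul(1951, Add(-2, Mul(22, Rational(1, 54)))) = Mul(1951, Add(-2, Rational(11, 27))) = Mul(1951, Rational(-43, 27)) = Rational(-83893, 27)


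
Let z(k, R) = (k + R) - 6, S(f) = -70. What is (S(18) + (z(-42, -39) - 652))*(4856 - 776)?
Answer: -3300720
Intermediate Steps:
z(k, R) = -6 + R + k (z(k, R) = (R + k) - 6 = -6 + R + k)
(S(18) + (z(-42, -39) - 652))*(4856 - 776) = (-70 + ((-6 - 39 - 42) - 652))*(4856 - 776) = (-70 + (-87 - 652))*4080 = (-70 - 739)*4080 = -809*4080 = -3300720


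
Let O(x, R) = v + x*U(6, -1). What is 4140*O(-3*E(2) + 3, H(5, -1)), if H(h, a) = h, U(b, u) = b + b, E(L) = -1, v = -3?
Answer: 285660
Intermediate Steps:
U(b, u) = 2*b
O(x, R) = -3 + 12*x (O(x, R) = -3 + x*(2*6) = -3 + x*12 = -3 + 12*x)
4140*O(-3*E(2) + 3, H(5, -1)) = 4140*(-3 + 12*(-3*(-1) + 3)) = 4140*(-3 + 12*(3 + 3)) = 4140*(-3 + 12*6) = 4140*(-3 + 72) = 4140*69 = 285660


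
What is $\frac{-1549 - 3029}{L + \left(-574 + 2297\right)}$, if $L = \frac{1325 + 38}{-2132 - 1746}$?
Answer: $- \frac{17753484}{6680431} \approx -2.6575$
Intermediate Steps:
$L = - \frac{1363}{3878}$ ($L = \frac{1363}{-3878} = 1363 \left(- \frac{1}{3878}\right) = - \frac{1363}{3878} \approx -0.35147$)
$\frac{-1549 - 3029}{L + \left(-574 + 2297\right)} = \frac{-1549 - 3029}{- \frac{1363}{3878} + \left(-574 + 2297\right)} = - \frac{4578}{- \frac{1363}{3878} + 1723} = - \frac{4578}{\frac{6680431}{3878}} = \left(-4578\right) \frac{3878}{6680431} = - \frac{17753484}{6680431}$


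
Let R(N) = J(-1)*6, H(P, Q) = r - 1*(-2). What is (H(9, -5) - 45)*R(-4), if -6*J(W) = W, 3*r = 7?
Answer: -122/3 ≈ -40.667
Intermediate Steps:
r = 7/3 (r = (1/3)*7 = 7/3 ≈ 2.3333)
J(W) = -W/6
H(P, Q) = 13/3 (H(P, Q) = 7/3 - 1*(-2) = 7/3 + 2 = 13/3)
R(N) = 1 (R(N) = -1/6*(-1)*6 = (1/6)*6 = 1)
(H(9, -5) - 45)*R(-4) = (13/3 - 45)*1 = -122/3*1 = -122/3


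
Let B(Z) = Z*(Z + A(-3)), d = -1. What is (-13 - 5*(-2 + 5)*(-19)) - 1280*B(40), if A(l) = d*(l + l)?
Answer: -2354928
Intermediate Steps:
A(l) = -2*l (A(l) = -(l + l) = -2*l)
B(Z) = Z*(6 + Z) (B(Z) = Z*(Z - 2*(-3)) = Z*(Z + 6) = Z*(6 + Z))
(-13 - 5*(-2 + 5)*(-19)) - 1280*B(40) = (-13 - 5*(-2 + 5)*(-19)) - 51200*(6 + 40) = (-13 - 5*3*(-19)) - 51200*46 = (-13 - 15*(-19)) - 1280*1840 = (-13 + 285) - 2355200 = 272 - 2355200 = -2354928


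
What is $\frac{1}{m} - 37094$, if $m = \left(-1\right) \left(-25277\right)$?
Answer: $- \frac{937625037}{25277} \approx -37094.0$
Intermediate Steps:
$m = 25277$
$\frac{1}{m} - 37094 = \frac{1}{25277} - 37094 = - \frac{937625037}{25277}$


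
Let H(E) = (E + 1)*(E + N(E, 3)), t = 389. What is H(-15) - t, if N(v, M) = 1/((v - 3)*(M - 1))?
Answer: -3215/18 ≈ -178.61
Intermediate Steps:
N(v, M) = 1/((-1 + M)*(-3 + v)) (N(v, M) = 1/((-3 + v)*(-1 + M)) = 1/((-1 + M)*(-3 + v)))
H(E) = (1 + E)*(E + 1/(-6 + 2*E)) (H(E) = (E + 1)*(E + 1/(3 - E - 3*3 + 3*E)) = (1 + E)*(E + 1/(3 - E - 9 + 3*E)) = (1 + E)*(E + 1/(-6 + 2*E)))
H(-15) - t = (1 - 15 + 2*(-15)*(1 - 15)*(-3 - 15))/(2*(-3 - 15)) - 1*389 = (½)*(1 - 15 + 2*(-15)*(-14)*(-18))/(-18) - 389 = (½)*(-1/18)*(1 - 15 - 7560) - 389 = (½)*(-1/18)*(-7574) - 389 = 3787/18 - 389 = -3215/18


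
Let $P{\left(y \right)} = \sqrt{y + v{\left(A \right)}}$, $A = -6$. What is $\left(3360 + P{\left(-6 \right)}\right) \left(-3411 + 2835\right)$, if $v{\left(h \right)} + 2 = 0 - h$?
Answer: $-1935360 - 576 i \sqrt{2} \approx -1.9354 \cdot 10^{6} - 814.59 i$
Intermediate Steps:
$v{\left(h \right)} = -2 - h$ ($v{\left(h \right)} = -2 + \left(0 - h\right) = -2 - h$)
$P{\left(y \right)} = \sqrt{4 + y}$ ($P{\left(y \right)} = \sqrt{y - -4} = \sqrt{y + \left(-2 + 6\right)} = \sqrt{y + 4} = \sqrt{4 + y}$)
$\left(3360 + P{\left(-6 \right)}\right) \left(-3411 + 2835\right) = \left(3360 + \sqrt{4 - 6}\right) \left(-3411 + 2835\right) = \left(3360 + \sqrt{-2}\right) \left(-576\right) = \left(3360 + i \sqrt{2}\right) \left(-576\right) = -1935360 - 576 i \sqrt{2}$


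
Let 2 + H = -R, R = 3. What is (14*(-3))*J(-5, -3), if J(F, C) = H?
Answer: 210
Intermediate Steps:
H = -5 (H = -2 - 1*3 = -2 - 3 = -5)
J(F, C) = -5
(14*(-3))*J(-5, -3) = (14*(-3))*(-5) = -42*(-5) = 210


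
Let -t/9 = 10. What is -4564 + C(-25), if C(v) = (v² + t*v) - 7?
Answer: -1696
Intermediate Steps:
t = -90 (t = -9*10 = -90)
C(v) = -7 + v² - 90*v (C(v) = (v² - 90*v) - 7 = -7 + v² - 90*v)
-4564 + C(-25) = -4564 + (-7 + (-25)² - 90*(-25)) = -4564 + (-7 + 625 + 2250) = -4564 + 2868 = -1696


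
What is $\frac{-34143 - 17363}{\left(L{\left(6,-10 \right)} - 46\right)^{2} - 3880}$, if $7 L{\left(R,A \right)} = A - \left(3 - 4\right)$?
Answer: $\frac{2523794}{80559} \approx 31.329$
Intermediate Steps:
$L{\left(R,A \right)} = \frac{1}{7} + \frac{A}{7}$ ($L{\left(R,A \right)} = \frac{A - \left(3 - 4\right)}{7} = \frac{A - -1}{7} = \frac{A + 1}{7} = \frac{1 + A}{7} = \frac{1}{7} + \frac{A}{7}$)
$\frac{-34143 - 17363}{\left(L{\left(6,-10 \right)} - 46\right)^{2} - 3880} = \frac{-34143 - 17363}{\left(\left(\frac{1}{7} + \frac{1}{7} \left(-10\right)\right) - 46\right)^{2} - 3880} = - \frac{51506}{\left(\left(\frac{1}{7} - \frac{10}{7}\right) - 46\right)^{2} - 3880} = - \frac{51506}{\left(- \frac{9}{7} - 46\right)^{2} - 3880} = - \frac{51506}{\left(- \frac{331}{7}\right)^{2} - 3880} = - \frac{51506}{\frac{109561}{49} - 3880} = - \frac{51506}{- \frac{80559}{49}} = \left(-51506\right) \left(- \frac{49}{80559}\right) = \frac{2523794}{80559}$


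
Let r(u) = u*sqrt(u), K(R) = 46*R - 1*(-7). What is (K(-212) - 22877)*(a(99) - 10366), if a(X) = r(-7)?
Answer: 338159652 + 228354*I*sqrt(7) ≈ 3.3816e+8 + 6.0417e+5*I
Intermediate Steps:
K(R) = 7 + 46*R (K(R) = 46*R + 7 = 7 + 46*R)
r(u) = u**(3/2)
a(X) = -7*I*sqrt(7) (a(X) = (-7)**(3/2) = -7*I*sqrt(7))
(K(-212) - 22877)*(a(99) - 10366) = ((7 + 46*(-212)) - 22877)*(-7*I*sqrt(7) - 10366) = ((7 - 9752) - 22877)*(-10366 - 7*I*sqrt(7)) = (-9745 - 22877)*(-10366 - 7*I*sqrt(7)) = -32622*(-10366 - 7*I*sqrt(7)) = 338159652 + 228354*I*sqrt(7)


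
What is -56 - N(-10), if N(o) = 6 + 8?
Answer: -70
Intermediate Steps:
N(o) = 14
-56 - N(-10) = -56 - 1*14 = -56 - 14 = -70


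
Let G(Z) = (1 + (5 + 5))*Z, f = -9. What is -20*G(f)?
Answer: 1980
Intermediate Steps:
G(Z) = 11*Z (G(Z) = (1 + 10)*Z = 11*Z)
-20*G(f) = -220*(-9) = -20*(-99) = 1980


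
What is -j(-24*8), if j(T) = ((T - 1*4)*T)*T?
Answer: 7225344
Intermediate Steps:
j(T) = T²*(-4 + T) (j(T) = ((T - 4)*T)*T = ((-4 + T)*T)*T = (T*(-4 + T))*T = T²*(-4 + T))
-j(-24*8) = -(-24*8)²*(-4 - 24*8) = -(-192)²*(-4 - 192) = -36864*(-196) = -1*(-7225344) = 7225344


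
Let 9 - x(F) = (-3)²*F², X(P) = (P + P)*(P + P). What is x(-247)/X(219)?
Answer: -15252/5329 ≈ -2.8621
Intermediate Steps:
X(P) = 4*P² (X(P) = (2*P)*(2*P) = 4*P²)
x(F) = 9 - 9*F² (x(F) = 9 - (-3)²*F² = 9 - 9*F²)
x(-247)/X(219) = (9 - 9*(-247)²)/((4*219²)) = (9 - 9*61009)/((4*47961)) = (9 - 549081)/191844 = -549072*1/191844 = -15252/5329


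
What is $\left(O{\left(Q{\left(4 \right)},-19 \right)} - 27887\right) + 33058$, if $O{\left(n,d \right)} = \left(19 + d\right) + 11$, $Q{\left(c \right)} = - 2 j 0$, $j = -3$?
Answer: $5182$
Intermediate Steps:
$Q{\left(c \right)} = 0$ ($Q{\left(c \right)} = \left(-2\right) \left(-3\right) 0 = 6 \cdot 0 = 0$)
$O{\left(n,d \right)} = 30 + d$
$\left(O{\left(Q{\left(4 \right)},-19 \right)} - 27887\right) + 33058 = \left(\left(30 - 19\right) - 27887\right) + 33058 = \left(11 - 27887\right) + 33058 = -27876 + 33058 = 5182$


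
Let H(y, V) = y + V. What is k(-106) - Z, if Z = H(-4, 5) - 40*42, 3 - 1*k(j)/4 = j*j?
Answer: -43253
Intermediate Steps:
k(j) = 12 - 4*j**2 (k(j) = 12 - 4*j*j = 12 - 4*j**2)
H(y, V) = V + y
Z = -1679 (Z = (5 - 4) - 40*42 = 1 - 1680 = -1679)
k(-106) - Z = (12 - 4*(-106)**2) - 1*(-1679) = (12 - 4*11236) + 1679 = (12 - 44944) + 1679 = -44932 + 1679 = -43253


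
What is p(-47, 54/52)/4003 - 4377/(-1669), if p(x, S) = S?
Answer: 455594469/173706182 ≈ 2.6228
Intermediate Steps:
p(-47, 54/52)/4003 - 4377/(-1669) = (54/52)/4003 - 4377/(-1669) = (54*(1/52))*(1/4003) - 4377*(-1/1669) = (27/26)*(1/4003) + 4377/1669 = 27/104078 + 4377/1669 = 455594469/173706182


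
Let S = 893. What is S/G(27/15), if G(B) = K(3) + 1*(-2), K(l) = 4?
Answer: 893/2 ≈ 446.50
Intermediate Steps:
G(B) = 2 (G(B) = 4 + 1*(-2) = 4 - 2 = 2)
S/G(27/15) = 893/2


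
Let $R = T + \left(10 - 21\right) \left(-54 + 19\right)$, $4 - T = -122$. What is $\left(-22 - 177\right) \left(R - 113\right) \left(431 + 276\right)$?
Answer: $-55995814$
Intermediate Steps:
$T = 126$ ($T = 4 - -122 = 4 + 122 = 126$)
$R = 511$ ($R = 126 + \left(10 - 21\right) \left(-54 + 19\right) = 126 - -385 = 126 + 385 = 511$)
$\left(-22 - 177\right) \left(R - 113\right) \left(431 + 276\right) = \left(-22 - 177\right) \left(511 - 113\right) \left(431 + 276\right) = \left(-199\right) 398 \cdot 707 = \left(-79202\right) 707 = -55995814$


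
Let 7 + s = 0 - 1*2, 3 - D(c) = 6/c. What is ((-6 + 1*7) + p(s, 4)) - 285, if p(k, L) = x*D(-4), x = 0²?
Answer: -284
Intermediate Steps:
D(c) = 3 - 6/c
x = 0
s = -9 (s = -7 + (0 - 1*2) = -7 + (0 - 2) = -7 - 2 = -9)
p(k, L) = 0 (p(k, L) = 0*(3 - 6/(-4)) = 0*(3 - 6*(-¼)) = 0*(3 + 3/2) = 0*(9/2) = 0)
((-6 + 1*7) + p(s, 4)) - 285 = ((-6 + 1*7) + 0) - 285 = ((-6 + 7) + 0) - 285 = (1 + 0) - 285 = 1 - 285 = -284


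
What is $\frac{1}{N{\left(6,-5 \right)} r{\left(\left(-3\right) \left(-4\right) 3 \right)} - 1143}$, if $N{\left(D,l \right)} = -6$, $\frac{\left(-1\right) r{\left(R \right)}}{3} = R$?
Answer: $- \frac{1}{495} \approx -0.0020202$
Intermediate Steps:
$r{\left(R \right)} = - 3 R$
$\frac{1}{N{\left(6,-5 \right)} r{\left(\left(-3\right) \left(-4\right) 3 \right)} - 1143} = \frac{1}{- 6 \left(- 3 \left(-3\right) \left(-4\right) 3\right) - 1143} = \frac{1}{- 6 \left(- 3 \cdot 12 \cdot 3\right) - 1143} = \frac{1}{- 6 \left(\left(-3\right) 36\right) - 1143} = \frac{1}{\left(-6\right) \left(-108\right) - 1143} = \frac{1}{648 - 1143} = \frac{1}{-495} = - \frac{1}{495}$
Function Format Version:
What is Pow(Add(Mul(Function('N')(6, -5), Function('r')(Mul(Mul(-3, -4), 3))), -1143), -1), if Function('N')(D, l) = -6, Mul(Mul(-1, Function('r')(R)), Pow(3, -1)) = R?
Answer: Rational(-1, 495) ≈ -0.0020202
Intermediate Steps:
Function('r')(R) = Mul(-3, R)
Pow(Add(Mul(Function('N')(6, -5), Function('r')(Mul(Mul(-3, -4), 3))), -1143), -1) = Pow(Add(Mul(-6, Mul(-3, Mul(Mul(-3, -4), 3))), -1143), -1) = Pow(Add(Mul(-6, Mul(-3, Mul(12, 3))), -1143), -1) = Pow(Add(Mul(-6, Mul(-3, 36)), -1143), -1) = Pow(Add(Mul(-6, -108), -1143), -1) = Pow(Add(648, -1143), -1) = Pow(-495, -1) = Rational(-1, 495)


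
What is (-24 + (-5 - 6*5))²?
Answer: 3481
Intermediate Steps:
(-24 + (-5 - 6*5))² = (-24 + (-5 - 30))² = (-24 - 35)² = (-59)² = 3481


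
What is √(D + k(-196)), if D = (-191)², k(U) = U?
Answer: √36285 ≈ 190.49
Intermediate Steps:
D = 36481
√(D + k(-196)) = √(36481 - 196) = √36285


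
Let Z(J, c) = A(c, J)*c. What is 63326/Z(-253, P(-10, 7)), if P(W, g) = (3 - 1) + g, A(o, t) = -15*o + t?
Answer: -31663/1746 ≈ -18.135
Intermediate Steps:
A(o, t) = t - 15*o
P(W, g) = 2 + g
Z(J, c) = c*(J - 15*c) (Z(J, c) = (J - 15*c)*c = c*(J - 15*c))
63326/Z(-253, P(-10, 7)) = 63326/(((2 + 7)*(-253 - 15*(2 + 7)))) = 63326/((9*(-253 - 15*9))) = 63326/((9*(-253 - 135))) = 63326/((9*(-388))) = 63326/(-3492) = 63326*(-1/3492) = -31663/1746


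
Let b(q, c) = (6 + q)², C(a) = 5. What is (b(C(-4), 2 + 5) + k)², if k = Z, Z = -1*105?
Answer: 256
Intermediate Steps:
Z = -105
k = -105
(b(C(-4), 2 + 5) + k)² = ((6 + 5)² - 105)² = (11² - 105)² = (121 - 105)² = 16² = 256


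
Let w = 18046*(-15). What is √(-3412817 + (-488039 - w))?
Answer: I*√3630166 ≈ 1905.3*I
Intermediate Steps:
w = -270690
√(-3412817 + (-488039 - w)) = √(-3412817 + (-488039 - 1*(-270690))) = √(-3412817 + (-488039 + 270690)) = √(-3412817 - 217349) = √(-3630166) = I*√3630166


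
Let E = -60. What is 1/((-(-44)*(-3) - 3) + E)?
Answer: -1/195 ≈ -0.0051282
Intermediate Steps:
1/((-(-44)*(-3) - 3) + E) = 1/((-(-44)*(-3) - 3) - 60) = 1/((-11*12 - 3) - 60) = 1/((-132 - 3) - 60) = 1/(-135 - 60) = 1/(-195) = -1/195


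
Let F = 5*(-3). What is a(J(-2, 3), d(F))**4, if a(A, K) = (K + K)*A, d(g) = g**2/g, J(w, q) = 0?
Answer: 0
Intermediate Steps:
F = -15
d(g) = g
a(A, K) = 2*A*K (a(A, K) = (2*K)*A = 2*A*K)
a(J(-2, 3), d(F))**4 = (2*0*(-15))**4 = 0**4 = 0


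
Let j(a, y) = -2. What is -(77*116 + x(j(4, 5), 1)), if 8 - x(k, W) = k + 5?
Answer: -8937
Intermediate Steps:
x(k, W) = 3 - k (x(k, W) = 8 - (k + 5) = 8 - (5 + k) = 8 + (-5 - k) = 3 - k)
-(77*116 + x(j(4, 5), 1)) = -(77*116 + (3 - 1*(-2))) = -(8932 + (3 + 2)) = -(8932 + 5) = -1*8937 = -8937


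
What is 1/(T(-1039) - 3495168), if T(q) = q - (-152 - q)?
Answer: -1/3497094 ≈ -2.8595e-7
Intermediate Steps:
T(q) = 152 + 2*q (T(q) = q + (152 + q) = 152 + 2*q)
1/(T(-1039) - 3495168) = 1/((152 + 2*(-1039)) - 3495168) = 1/((152 - 2078) - 3495168) = 1/(-1926 - 3495168) = 1/(-3497094) = -1/3497094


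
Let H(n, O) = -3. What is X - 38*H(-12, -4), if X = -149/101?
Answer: 11365/101 ≈ 112.52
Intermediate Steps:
X = -149/101 (X = -149*1/101 = -149/101 ≈ -1.4752)
X - 38*H(-12, -4) = -149/101 - 38*(-3) = -149/101 + 114 = 11365/101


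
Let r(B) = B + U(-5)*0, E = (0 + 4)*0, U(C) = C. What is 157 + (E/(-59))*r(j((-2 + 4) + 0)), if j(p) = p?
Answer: 157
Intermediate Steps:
E = 0 (E = 4*0 = 0)
r(B) = B (r(B) = B - 5*0 = B + 0 = B)
157 + (E/(-59))*r(j((-2 + 4) + 0)) = 157 + (0/(-59))*((-2 + 4) + 0) = 157 + (0*(-1/59))*(2 + 0) = 157 + 0*2 = 157 + 0 = 157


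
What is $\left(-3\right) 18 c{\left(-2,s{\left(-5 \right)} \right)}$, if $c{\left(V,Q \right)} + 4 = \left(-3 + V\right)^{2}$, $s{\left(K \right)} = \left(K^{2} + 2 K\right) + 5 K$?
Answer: $-1134$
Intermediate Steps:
$s{\left(K \right)} = K^{2} + 7 K$
$c{\left(V,Q \right)} = -4 + \left(-3 + V\right)^{2}$
$\left(-3\right) 18 c{\left(-2,s{\left(-5 \right)} \right)} = \left(-3\right) 18 \left(-4 + \left(-3 - 2\right)^{2}\right) = - 54 \left(-4 + \left(-5\right)^{2}\right) = - 54 \left(-4 + 25\right) = \left(-54\right) 21 = -1134$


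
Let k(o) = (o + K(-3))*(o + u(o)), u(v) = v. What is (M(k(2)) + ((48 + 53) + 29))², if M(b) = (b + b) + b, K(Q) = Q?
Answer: 13924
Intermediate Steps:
k(o) = 2*o*(-3 + o) (k(o) = (o - 3)*(o + o) = (-3 + o)*(2*o) = 2*o*(-3 + o))
M(b) = 3*b (M(b) = 2*b + b = 3*b)
(M(k(2)) + ((48 + 53) + 29))² = (3*(2*2*(-3 + 2)) + ((48 + 53) + 29))² = (3*(2*2*(-1)) + (101 + 29))² = (3*(-4) + 130)² = (-12 + 130)² = 118² = 13924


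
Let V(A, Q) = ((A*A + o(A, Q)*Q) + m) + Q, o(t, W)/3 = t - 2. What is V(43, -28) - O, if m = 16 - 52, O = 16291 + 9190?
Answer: -27140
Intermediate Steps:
O = 25481
m = -36
o(t, W) = -6 + 3*t (o(t, W) = 3*(t - 2) = 3*(-2 + t) = -6 + 3*t)
V(A, Q) = -36 + Q + A² + Q*(-6 + 3*A) (V(A, Q) = ((A*A + (-6 + 3*A)*Q) - 36) + Q = ((A² + Q*(-6 + 3*A)) - 36) + Q = (-36 + A² + Q*(-6 + 3*A)) + Q = -36 + Q + A² + Q*(-6 + 3*A))
V(43, -28) - O = (-36 - 28 + 43² + 3*(-28)*(-2 + 43)) - 1*25481 = (-36 - 28 + 1849 + 3*(-28)*41) - 25481 = (-36 - 28 + 1849 - 3444) - 25481 = -1659 - 25481 = -27140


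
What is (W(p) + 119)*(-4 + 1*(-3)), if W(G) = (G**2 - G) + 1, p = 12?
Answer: -1764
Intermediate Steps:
W(G) = 1 + G**2 - G
(W(p) + 119)*(-4 + 1*(-3)) = ((1 + 12**2 - 1*12) + 119)*(-4 + 1*(-3)) = ((1 + 144 - 12) + 119)*(-4 - 3) = (133 + 119)*(-7) = 252*(-7) = -1764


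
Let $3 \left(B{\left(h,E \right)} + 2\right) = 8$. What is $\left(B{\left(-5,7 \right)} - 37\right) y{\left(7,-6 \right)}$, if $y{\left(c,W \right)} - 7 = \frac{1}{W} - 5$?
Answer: $- \frac{1199}{18} \approx -66.611$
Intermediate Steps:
$B{\left(h,E \right)} = \frac{2}{3}$ ($B{\left(h,E \right)} = -2 + \frac{1}{3} \cdot 8 = -2 + \frac{8}{3} = \frac{2}{3}$)
$y{\left(c,W \right)} = 2 + \frac{1}{W}$ ($y{\left(c,W \right)} = 7 + \left(\frac{1}{W} - 5\right) = 7 - \left(5 - \frac{1}{W}\right) = 2 + \frac{1}{W}$)
$\left(B{\left(-5,7 \right)} - 37\right) y{\left(7,-6 \right)} = \left(\frac{2}{3} - 37\right) \left(2 + \frac{1}{-6}\right) = - \frac{109 \left(2 - \frac{1}{6}\right)}{3} = \left(- \frac{109}{3}\right) \frac{11}{6} = - \frac{1199}{18}$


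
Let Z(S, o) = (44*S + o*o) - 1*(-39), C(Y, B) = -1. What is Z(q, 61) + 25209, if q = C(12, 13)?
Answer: 28925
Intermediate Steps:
q = -1
Z(S, o) = 39 + o**2 + 44*S (Z(S, o) = (44*S + o**2) + 39 = (o**2 + 44*S) + 39 = 39 + o**2 + 44*S)
Z(q, 61) + 25209 = (39 + 61**2 + 44*(-1)) + 25209 = (39 + 3721 - 44) + 25209 = 3716 + 25209 = 28925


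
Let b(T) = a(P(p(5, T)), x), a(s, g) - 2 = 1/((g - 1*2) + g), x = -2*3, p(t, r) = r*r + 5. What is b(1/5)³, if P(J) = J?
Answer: 19683/2744 ≈ 7.1731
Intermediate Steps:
p(t, r) = 5 + r² (p(t, r) = r² + 5 = 5 + r²)
x = -6
a(s, g) = 2 + 1/(-2 + 2*g) (a(s, g) = 2 + 1/((g - 1*2) + g) = 2 + 1/((g - 2) + g) = 2 + 1/((-2 + g) + g) = 2 + 1/(-2 + 2*g))
b(T) = 27/14 (b(T) = (-3 + 4*(-6))/(2*(-1 - 6)) = (½)*(-3 - 24)/(-7) = (½)*(-⅐)*(-27) = 27/14)
b(1/5)³ = (27/14)³ = 19683/2744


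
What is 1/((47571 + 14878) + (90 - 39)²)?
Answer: 1/65050 ≈ 1.5373e-5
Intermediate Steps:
1/((47571 + 14878) + (90 - 39)²) = 1/(62449 + 51²) = 1/(62449 + 2601) = 1/65050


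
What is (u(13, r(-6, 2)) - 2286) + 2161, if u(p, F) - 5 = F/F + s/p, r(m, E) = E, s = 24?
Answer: -1523/13 ≈ -117.15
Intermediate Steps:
u(p, F) = 6 + 24/p (u(p, F) = 5 + (F/F + 24/p) = 5 + (1 + 24/p) = 6 + 24/p)
(u(13, r(-6, 2)) - 2286) + 2161 = ((6 + 24/13) - 2286) + 2161 = (102/13 - 2286) + 2161 = -29616/13 + 2161 = -1523/13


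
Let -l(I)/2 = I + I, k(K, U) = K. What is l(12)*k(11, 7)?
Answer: -528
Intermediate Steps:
l(I) = -4*I (l(I) = -2*(I + I) = -4*I)
l(12)*k(11, 7) = -4*12*11 = -48*11 = -528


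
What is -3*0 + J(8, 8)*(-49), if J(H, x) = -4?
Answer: 196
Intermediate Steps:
-3*0 + J(8, 8)*(-49) = -3*0 - 4*(-49) = 0 + 196 = 196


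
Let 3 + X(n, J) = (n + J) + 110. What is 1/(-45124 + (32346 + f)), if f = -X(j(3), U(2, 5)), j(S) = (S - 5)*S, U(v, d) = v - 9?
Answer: -1/12872 ≈ -7.7688e-5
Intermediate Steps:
U(v, d) = -9 + v
j(S) = S*(-5 + S) (j(S) = (-5 + S)*S = S*(-5 + S))
X(n, J) = 107 + J + n (X(n, J) = -3 + ((n + J) + 110) = -3 + ((J + n) + 110) = -3 + (110 + J + n) = 107 + J + n)
f = -94 (f = -(107 + (-9 + 2) + 3*(-5 + 3)) = -(107 - 7 + 3*(-2)) = -(107 - 7 - 6) = -1*94 = -94)
1/(-45124 + (32346 + f)) = 1/(-45124 + (32346 - 94)) = 1/(-45124 + 32252) = 1/(-12872) = -1/12872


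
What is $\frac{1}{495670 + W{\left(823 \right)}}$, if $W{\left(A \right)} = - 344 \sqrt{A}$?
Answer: $\frac{247835}{122795679186} + \frac{86 \sqrt{823}}{61397839593} \approx 2.0585 \cdot 10^{-6}$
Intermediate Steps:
$\frac{1}{495670 + W{\left(823 \right)}} = \frac{1}{495670 - 344 \sqrt{823}}$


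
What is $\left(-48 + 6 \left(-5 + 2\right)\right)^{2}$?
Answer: $4356$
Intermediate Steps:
$\left(-48 + 6 \left(-5 + 2\right)\right)^{2} = \left(-48 + 6 \left(-3\right)\right)^{2} = \left(-48 - 18\right)^{2} = \left(-66\right)^{2} = 4356$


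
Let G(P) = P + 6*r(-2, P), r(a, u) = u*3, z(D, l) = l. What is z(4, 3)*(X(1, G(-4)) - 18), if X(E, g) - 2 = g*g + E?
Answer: 17283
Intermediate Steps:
r(a, u) = 3*u
G(P) = 19*P (G(P) = P + 6*(3*P) = P + 18*P = 19*P)
X(E, g) = 2 + E + g**2 (X(E, g) = 2 + (g*g + E) = 2 + (g**2 + E) = 2 + (E + g**2) = 2 + E + g**2)
z(4, 3)*(X(1, G(-4)) - 18) = 3*((2 + 1 + (19*(-4))**2) - 18) = 3*((2 + 1 + (-76)**2) - 18) = 3*((2 + 1 + 5776) - 18) = 3*(5779 - 18) = 3*5761 = 17283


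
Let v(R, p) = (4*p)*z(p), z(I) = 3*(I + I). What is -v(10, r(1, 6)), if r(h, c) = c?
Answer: -864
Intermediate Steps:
z(I) = 6*I (z(I) = 3*(2*I) = 6*I)
v(R, p) = 24*p² (v(R, p) = (4*p)*(6*p) = 24*p²)
-v(10, r(1, 6)) = -24*6² = -24*36 = -1*864 = -864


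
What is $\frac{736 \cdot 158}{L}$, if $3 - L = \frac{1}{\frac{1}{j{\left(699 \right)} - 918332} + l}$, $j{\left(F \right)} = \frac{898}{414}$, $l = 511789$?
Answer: $\frac{11313445423066525184}{291864286629029} \approx 38763.0$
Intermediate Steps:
$j{\left(F \right)} = \frac{449}{207}$ ($j{\left(F \right)} = 898 \cdot \frac{1}{414} = \frac{449}{207}$)
$L = \frac{291864286629029}{97288158907768}$ ($L = 3 - \frac{1}{\frac{1}{\frac{449}{207} - 918332} + 511789} = 3 - \frac{1}{\frac{1}{- \frac{190094275}{207}} + 511789} = 3 - \frac{1}{- \frac{207}{190094275} + 511789} = 3 - \frac{1}{\frac{97288158907768}{190094275}} = 3 - \frac{190094275}{97288158907768} = \frac{291864286629029}{97288158907768} \approx 3.0$)
$\frac{736 \cdot 158}{L} = \frac{736 \cdot 158}{\frac{291864286629029}{97288158907768}} = 116288 \cdot \frac{97288158907768}{291864286629029} = \frac{11313445423066525184}{291864286629029}$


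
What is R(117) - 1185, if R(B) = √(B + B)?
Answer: -1185 + 3*√26 ≈ -1169.7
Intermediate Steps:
R(B) = √2*√B (R(B) = √(2*B) = √2*√B)
R(117) - 1185 = √2*√117 - 1185 = √2*(3*√13) - 1185 = 3*√26 - 1185 = -1185 + 3*√26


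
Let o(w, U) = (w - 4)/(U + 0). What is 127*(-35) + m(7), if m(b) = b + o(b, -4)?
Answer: -17755/4 ≈ -4438.8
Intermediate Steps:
o(w, U) = (-4 + w)/U
m(b) = 1 + 3*b/4 (m(b) = b + (-4 + b)/(-4) = b - (-4 + b)/4 = b + (1 - b/4) = 1 + 3*b/4)
127*(-35) + m(7) = 127*(-35) + (1 + (¾)*7) = -4445 + (1 + 21/4) = -4445 + 25/4 = -17755/4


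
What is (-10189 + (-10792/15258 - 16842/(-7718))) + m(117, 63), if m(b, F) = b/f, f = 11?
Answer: -3295718473087/323843421 ≈ -10177.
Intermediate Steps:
m(b, F) = b/11
(-10189 + (-10792/15258 - 16842/(-7718))) + m(117, 63) = (-10189 + (-10792/15258 - 16842/(-7718))) + (1/11)*117 = (-10189 + (-10792*1/15258 - 16842*(-1/7718))) + 117/11 = (-10189 + (-5396/7629 + 8421/3859)) + 117/11 = (-10189 + 43420645/29440311) + 117/11 = -299923908134/29440311 + 117/11 = -3295718473087/323843421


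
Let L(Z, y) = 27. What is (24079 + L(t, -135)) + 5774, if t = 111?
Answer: 29880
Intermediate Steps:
(24079 + L(t, -135)) + 5774 = (24079 + 27) + 5774 = 24106 + 5774 = 29880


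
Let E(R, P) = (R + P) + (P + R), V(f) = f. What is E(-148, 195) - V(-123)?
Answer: 217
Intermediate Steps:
E(R, P) = 2*P + 2*R (E(R, P) = (P + R) + (P + R) = 2*P + 2*R)
E(-148, 195) - V(-123) = (2*195 + 2*(-148)) - 1*(-123) = (390 - 296) + 123 = 94 + 123 = 217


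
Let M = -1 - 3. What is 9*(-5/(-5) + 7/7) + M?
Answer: 14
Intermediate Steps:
M = -4
9*(-5/(-5) + 7/7) + M = 9*(-5/(-5) + 7/7) - 4 = 9*(-5*(-⅕) + 7*(⅐)) - 4 = 9*(1 + 1) - 4 = 9*2 - 4 = 18 - 4 = 14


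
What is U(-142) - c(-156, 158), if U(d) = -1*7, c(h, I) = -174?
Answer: 167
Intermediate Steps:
U(d) = -7
U(-142) - c(-156, 158) = -7 - 1*(-174) = -7 + 174 = 167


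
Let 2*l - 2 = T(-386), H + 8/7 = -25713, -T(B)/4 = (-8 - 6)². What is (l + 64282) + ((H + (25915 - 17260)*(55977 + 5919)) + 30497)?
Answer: 3750449877/7 ≈ 5.3578e+8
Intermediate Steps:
T(B) = -784 (T(B) = -4*(-8 - 6)² = -4*(-14)² = -4*196 = -784)
H = -179999/7 (H = -8/7 - 25713 = -179999/7 ≈ -25714.)
l = -391 (l = 1 + (½)*(-784) = 1 - 392 = -391)
(l + 64282) + ((H + (25915 - 17260)*(55977 + 5919)) + 30497) = (-391 + 64282) + ((-179999/7 + (25915 - 17260)*(55977 + 5919)) + 30497) = 63891 + ((-179999/7 + 8655*61896) + 30497) = 63891 + ((-179999/7 + 535709880) + 30497) = 63891 + (3749789161/7 + 30497) = 63891 + 3750002640/7 = 3750449877/7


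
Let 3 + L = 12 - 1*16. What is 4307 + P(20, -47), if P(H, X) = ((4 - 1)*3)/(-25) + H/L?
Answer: 753162/175 ≈ 4303.8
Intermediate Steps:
L = -7 (L = -3 + (12 - 1*16) = -3 + (12 - 16) = -3 - 4 = -7)
P(H, X) = -9/25 - H/7 (P(H, X) = ((4 - 1)*3)/(-25) + H/(-7) = (3*3)*(-1/25) + H*(-⅐) = 9*(-1/25) - H/7 = -9/25 - H/7)
4307 + P(20, -47) = 4307 + (-9/25 - ⅐*20) = 4307 + (-9/25 - 20/7) = 4307 - 563/175 = 753162/175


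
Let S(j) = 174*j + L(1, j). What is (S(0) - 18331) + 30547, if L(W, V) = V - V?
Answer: 12216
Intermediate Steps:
L(W, V) = 0
S(j) = 174*j (S(j) = 174*j + 0 = 174*j)
(S(0) - 18331) + 30547 = (174*0 - 18331) + 30547 = (0 - 18331) + 30547 = -18331 + 30547 = 12216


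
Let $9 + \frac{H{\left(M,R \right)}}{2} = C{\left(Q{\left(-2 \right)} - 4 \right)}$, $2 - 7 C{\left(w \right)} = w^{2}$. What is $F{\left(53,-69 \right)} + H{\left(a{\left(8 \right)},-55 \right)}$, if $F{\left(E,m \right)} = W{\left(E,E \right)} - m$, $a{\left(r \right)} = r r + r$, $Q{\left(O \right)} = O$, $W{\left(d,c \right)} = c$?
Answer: $\frac{660}{7} \approx 94.286$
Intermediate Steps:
$a{\left(r \right)} = r + r^{2}$ ($a{\left(r \right)} = r^{2} + r = r + r^{2}$)
$F{\left(E,m \right)} = E - m$
$C{\left(w \right)} = \frac{2}{7} - \frac{w^{2}}{7}$
$H{\left(M,R \right)} = - \frac{194}{7}$ ($H{\left(M,R \right)} = -18 + 2 \left(\frac{2}{7} - \frac{\left(-2 - 4\right)^{2}}{7}\right) = -18 + 2 \left(\frac{2}{7} - \frac{\left(-6\right)^{2}}{7}\right) = -18 + 2 \left(\frac{2}{7} - \frac{36}{7}\right) = -18 + 2 \left(- \frac{34}{7}\right) = -18 - \frac{68}{7} = - \frac{194}{7}$)
$F{\left(53,-69 \right)} + H{\left(a{\left(8 \right)},-55 \right)} = \left(53 - -69\right) - \frac{194}{7} = \left(53 + 69\right) - \frac{194}{7} = 122 - \frac{194}{7} = \frac{660}{7}$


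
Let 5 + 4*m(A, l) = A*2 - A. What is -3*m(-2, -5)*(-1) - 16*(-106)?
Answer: 6763/4 ≈ 1690.8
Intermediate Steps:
m(A, l) = -5/4 + A/4 (m(A, l) = -5/4 + (A*2 - A)/4 = -5/4 + (2*A - A)/4 = -5/4 + A/4)
-3*m(-2, -5)*(-1) - 16*(-106) = -3*(-5/4 + (¼)*(-2))*(-1) - 16*(-106) = -3*(-5/4 - ½)*(-1) - 1*(-1696) = -3*(-7/4)*(-1) + 1696 = (21/4)*(-1) + 1696 = -21/4 + 1696 = 6763/4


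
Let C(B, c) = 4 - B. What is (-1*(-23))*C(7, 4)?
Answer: -69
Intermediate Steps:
(-1*(-23))*C(7, 4) = (-1*(-23))*(4 - 1*7) = 23*(4 - 7) = 23*(-3) = -69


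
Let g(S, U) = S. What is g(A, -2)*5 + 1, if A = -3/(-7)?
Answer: 22/7 ≈ 3.1429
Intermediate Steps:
A = 3/7 (A = -3*(-⅐) = 3/7 ≈ 0.42857)
g(A, -2)*5 + 1 = (3/7)*5 + 1 = 15/7 + 1 = 22/7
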